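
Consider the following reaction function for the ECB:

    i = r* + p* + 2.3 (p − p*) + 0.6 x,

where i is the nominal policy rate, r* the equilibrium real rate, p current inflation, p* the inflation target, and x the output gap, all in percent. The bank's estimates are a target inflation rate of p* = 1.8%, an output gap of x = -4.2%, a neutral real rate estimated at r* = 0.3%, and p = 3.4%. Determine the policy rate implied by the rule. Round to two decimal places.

3.26%

i = 0.3 + 1.8 + 2.3 × (3.4 − 1.8) + 0.6 × (-4.2)
   = 0.3 + 1.8 + 3.68 − 2.52 = 3.26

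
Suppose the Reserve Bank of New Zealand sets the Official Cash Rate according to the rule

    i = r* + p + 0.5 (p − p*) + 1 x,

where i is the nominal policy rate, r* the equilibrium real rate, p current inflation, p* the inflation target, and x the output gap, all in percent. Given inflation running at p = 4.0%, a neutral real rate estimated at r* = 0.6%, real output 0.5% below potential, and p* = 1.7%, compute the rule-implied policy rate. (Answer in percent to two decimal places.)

5.25%

Output 0.5% below potential → x = -0.5.
i = 0.6 + 4.0 + 0.5 × (4.0 − 1.7) + 1 × (-0.5)
   = 0.6 + 4 + 1.15 − 0.5 = 5.25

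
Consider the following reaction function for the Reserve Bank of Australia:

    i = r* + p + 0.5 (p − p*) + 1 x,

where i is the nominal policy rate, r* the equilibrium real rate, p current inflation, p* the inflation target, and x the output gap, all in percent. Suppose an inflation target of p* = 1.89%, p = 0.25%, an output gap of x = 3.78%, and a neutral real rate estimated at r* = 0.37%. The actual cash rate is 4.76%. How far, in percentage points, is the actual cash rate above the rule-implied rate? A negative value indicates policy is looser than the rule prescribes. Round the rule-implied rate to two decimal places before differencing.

1.18 pp

i = 0.37 + 0.25 + 0.5 × (0.25 − 1.89) + 1 × 3.78
   = 0.37 + 0.25 − 0.82 + 3.78 = 3.58
Deviation = 4.76 − 3.58 = 1.18 pp.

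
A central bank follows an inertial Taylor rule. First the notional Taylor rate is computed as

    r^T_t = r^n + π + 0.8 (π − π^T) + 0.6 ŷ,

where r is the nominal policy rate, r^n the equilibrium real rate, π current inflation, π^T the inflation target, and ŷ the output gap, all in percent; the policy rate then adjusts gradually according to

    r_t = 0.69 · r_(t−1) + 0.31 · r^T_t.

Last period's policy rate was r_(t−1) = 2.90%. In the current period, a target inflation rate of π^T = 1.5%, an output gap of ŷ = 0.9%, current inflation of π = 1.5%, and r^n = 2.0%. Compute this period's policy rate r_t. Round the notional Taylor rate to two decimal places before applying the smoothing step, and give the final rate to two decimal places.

3.25%

r^T_t = 2.0 + 1.5 + 0.8 × (1.5 − 1.5) + 0.6 × 0.9
   = 2.0 + 1.5 + 0 + 0.54 = 4.04
r_t = 0.69 × 2.90 + 0.31 × 4.04 = 2.001 + 1.2524 = 3.25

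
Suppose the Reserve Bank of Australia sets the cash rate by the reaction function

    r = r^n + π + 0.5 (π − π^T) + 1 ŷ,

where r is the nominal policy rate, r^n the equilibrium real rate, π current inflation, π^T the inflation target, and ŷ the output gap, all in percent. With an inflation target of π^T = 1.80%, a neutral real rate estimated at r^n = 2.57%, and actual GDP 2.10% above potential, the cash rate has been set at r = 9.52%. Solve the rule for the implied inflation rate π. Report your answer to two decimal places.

Output 2.10% above potential → ŷ = 2.10.
Collecting π: r = r^n + (1 + 0.5) π − 0.5 π^T + 1 ŷ
1.5 π = 9.52 − 2.57 + 0.5 × 1.80 − 1 × 2.10 = 5.75
π = 5.75 / 1.5 = 3.83

3.83%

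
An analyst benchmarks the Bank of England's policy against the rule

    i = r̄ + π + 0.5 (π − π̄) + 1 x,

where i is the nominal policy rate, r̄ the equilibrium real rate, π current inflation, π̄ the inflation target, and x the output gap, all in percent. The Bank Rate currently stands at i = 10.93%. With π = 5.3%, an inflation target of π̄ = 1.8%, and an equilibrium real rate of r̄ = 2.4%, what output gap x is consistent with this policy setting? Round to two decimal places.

1 x = 10.93 − 2.4 − 5.3 − 0.5 × (5.3 − 1.8) = 1.48
x = 1.48 / 1 = 1.48

1.48%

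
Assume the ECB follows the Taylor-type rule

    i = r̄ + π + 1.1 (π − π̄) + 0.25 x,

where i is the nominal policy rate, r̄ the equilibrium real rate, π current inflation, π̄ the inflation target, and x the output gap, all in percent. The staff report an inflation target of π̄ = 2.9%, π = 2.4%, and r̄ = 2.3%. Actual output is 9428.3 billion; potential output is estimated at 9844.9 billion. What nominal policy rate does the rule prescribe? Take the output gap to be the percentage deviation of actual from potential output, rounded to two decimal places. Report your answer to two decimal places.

3.09%

Output gap = 100 × (9428.3 − 9844.9) / 9844.9 = -4.23%.
i = 2.30 + 2.40 + 1.1 × (2.40 − 2.90) + 0.25 × (-4.23)
   = 2.30 + 2.4 − 0.55 − 1.0575 = 3.09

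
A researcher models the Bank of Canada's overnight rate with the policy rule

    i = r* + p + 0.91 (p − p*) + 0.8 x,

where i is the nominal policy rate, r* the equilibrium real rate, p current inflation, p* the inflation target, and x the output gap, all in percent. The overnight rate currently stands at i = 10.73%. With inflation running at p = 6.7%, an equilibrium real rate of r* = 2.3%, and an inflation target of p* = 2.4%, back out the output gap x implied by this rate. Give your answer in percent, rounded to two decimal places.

0.8 x = 10.73 − 2.3 − 6.7 − 0.91 × (6.7 − 2.4) = -2.183
x = -2.183 / 0.8 = -2.73

-2.73%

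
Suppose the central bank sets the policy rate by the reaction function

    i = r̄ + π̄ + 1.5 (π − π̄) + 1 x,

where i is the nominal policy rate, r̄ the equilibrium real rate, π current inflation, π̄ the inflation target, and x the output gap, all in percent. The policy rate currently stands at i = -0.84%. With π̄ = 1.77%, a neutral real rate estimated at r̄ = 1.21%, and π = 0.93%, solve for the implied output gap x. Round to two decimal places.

-2.56%

1 x = -0.84 − 1.21 − 1.77 − 1.5 × (0.93 − 1.77) = -2.56
x = -2.56 / 1 = -2.56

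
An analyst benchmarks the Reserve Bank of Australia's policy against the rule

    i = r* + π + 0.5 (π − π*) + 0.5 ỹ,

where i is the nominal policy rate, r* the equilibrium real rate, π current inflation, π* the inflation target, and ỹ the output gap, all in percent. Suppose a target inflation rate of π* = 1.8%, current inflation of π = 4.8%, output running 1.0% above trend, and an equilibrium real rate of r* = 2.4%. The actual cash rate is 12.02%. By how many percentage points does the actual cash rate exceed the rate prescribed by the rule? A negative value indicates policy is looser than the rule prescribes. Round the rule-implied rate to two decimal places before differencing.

Output 1.0% above potential → ỹ = 1.0.
i = 2.4 + 4.8 + 0.5 × (4.8 − 1.8) + 0.5 × 1.0
   = 2.4 + 4.8 + 1.5 + 0.5 = 9.20
Deviation = 12.02 − 9.20 = 2.82 pp.

2.82 pp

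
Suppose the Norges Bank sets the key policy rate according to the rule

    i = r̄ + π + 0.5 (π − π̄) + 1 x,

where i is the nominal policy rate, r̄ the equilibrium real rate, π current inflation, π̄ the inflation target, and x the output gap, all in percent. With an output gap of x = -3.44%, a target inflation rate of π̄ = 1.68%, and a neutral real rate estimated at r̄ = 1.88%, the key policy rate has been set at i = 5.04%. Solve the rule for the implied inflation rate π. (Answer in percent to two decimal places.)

Collecting π: i = r̄ + (1 + 0.5) π − 0.5 π̄ + 1 x
1.5 π = 5.04 − 1.88 + 0.5 × 1.68 − 1 × (-3.44) = 7.44
π = 7.44 / 1.5 = 4.96

4.96%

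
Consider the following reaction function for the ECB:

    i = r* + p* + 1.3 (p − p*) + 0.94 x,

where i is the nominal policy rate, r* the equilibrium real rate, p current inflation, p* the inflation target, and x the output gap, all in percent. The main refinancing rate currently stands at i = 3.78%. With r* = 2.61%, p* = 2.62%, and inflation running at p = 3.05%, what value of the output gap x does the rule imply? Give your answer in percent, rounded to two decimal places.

0.94 x = 3.78 − 2.61 − 2.62 − 1.3 × (3.05 − 2.62) = -2.009
x = -2.009 / 0.94 = -2.14

-2.14%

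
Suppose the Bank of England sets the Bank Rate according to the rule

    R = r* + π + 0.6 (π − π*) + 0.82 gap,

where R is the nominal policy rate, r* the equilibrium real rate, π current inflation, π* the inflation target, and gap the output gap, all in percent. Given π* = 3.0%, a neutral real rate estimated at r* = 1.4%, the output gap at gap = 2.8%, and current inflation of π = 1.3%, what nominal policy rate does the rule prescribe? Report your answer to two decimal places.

3.98%

R = 1.4 + 1.3 + 0.6 × (1.3 − 3.0) + 0.82 × 2.8
   = 1.4 + 1.3 − 1.02 + 2.296 = 3.98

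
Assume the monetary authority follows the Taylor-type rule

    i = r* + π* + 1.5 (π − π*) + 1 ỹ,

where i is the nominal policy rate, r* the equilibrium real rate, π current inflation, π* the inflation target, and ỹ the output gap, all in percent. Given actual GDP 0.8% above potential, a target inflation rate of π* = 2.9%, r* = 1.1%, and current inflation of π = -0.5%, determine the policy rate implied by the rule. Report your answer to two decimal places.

Output 0.8% above potential → ỹ = 0.8.
i = 1.1 + 2.9 + 1.5 × (-0.5 − 2.9) + 1 × 0.8
   = 1.1 + 2.9 − 5.1 + 0.8 = -0.30

-0.30%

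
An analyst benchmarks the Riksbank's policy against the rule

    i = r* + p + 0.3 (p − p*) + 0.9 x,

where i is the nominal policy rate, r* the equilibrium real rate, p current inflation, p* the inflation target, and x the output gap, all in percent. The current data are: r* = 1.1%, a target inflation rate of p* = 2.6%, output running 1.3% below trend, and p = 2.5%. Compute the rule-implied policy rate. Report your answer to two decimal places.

2.40%

Output 1.3% below potential → x = -1.3.
i = 1.1 + 2.5 + 0.3 × (2.5 − 2.6) + 0.9 × (-1.3)
   = 1.1 + 2.5 − 0.03 − 1.17 = 2.40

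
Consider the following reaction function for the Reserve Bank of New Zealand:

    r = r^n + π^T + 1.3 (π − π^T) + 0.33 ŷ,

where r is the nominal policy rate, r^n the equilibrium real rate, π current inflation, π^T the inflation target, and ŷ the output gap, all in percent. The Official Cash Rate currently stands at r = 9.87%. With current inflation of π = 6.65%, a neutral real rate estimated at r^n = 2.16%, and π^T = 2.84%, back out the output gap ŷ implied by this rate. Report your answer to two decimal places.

0.33 ŷ = 9.87 − 2.16 − 2.84 − 1.3 × (6.65 − 2.84) = -0.083
ŷ = -0.083 / 0.33 = -0.25

-0.25%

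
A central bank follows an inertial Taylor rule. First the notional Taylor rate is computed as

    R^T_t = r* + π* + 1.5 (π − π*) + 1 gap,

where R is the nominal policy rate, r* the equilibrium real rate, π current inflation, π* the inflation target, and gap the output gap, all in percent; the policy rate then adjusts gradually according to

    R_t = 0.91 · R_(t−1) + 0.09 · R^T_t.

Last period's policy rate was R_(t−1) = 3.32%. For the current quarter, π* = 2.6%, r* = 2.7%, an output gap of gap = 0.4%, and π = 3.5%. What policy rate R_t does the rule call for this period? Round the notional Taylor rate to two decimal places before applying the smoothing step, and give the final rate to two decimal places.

R^T_t = 2.7 + 2.6 + 1.5 × (3.5 − 2.6) + 1 × 0.4
   = 2.7 + 2.6 + 1.35 + 0.4 = 7.05
R_t = 0.91 × 3.32 + 0.09 × 7.05 = 3.0212 + 0.6345 = 3.66

3.66%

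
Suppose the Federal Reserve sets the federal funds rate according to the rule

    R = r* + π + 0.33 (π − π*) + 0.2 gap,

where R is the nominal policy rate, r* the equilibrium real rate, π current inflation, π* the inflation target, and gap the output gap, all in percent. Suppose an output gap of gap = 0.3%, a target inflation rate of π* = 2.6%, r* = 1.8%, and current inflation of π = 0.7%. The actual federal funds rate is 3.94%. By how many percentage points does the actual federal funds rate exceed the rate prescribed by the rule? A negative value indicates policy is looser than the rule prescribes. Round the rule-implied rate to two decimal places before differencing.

2.01 pp

R = 1.8 + 0.7 + 0.33 × (0.7 − 2.6) + 0.2 × 0.3
   = 1.8 + 0.7 − 0.627 + 0.06 = 1.93
Deviation = 3.94 − 1.93 = 2.01 pp.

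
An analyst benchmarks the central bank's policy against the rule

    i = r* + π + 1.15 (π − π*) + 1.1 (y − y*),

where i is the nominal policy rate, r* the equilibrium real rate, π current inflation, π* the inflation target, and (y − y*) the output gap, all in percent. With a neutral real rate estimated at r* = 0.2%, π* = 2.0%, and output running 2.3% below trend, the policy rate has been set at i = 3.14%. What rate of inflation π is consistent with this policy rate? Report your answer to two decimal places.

3.61%

Output 2.3% below potential → (y − y*) = -2.3.
Collecting π: i = r* + (1 + 1.15) π − 1.15 π* + 1.1 (y − y*)
2.15 π = 3.14 − 0.2 + 1.15 × 2.0 − 1.1 × (-2.3) = 7.77
π = 7.77 / 2.15 = 3.61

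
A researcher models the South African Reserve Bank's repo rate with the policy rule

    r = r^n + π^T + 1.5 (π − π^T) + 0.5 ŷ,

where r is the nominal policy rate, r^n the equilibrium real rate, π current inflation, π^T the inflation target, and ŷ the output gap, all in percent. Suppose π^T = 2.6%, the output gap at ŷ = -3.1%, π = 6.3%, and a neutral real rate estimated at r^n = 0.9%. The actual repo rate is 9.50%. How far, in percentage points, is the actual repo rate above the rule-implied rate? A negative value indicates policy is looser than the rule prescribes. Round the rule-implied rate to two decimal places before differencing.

2.00 pp

r = 0.9 + 2.6 + 1.5 × (6.3 − 2.6) + 0.5 × (-3.1)
   = 0.9 + 2.6 + 5.55 − 1.55 = 7.50
Deviation = 9.50 − 7.50 = 2.00 pp.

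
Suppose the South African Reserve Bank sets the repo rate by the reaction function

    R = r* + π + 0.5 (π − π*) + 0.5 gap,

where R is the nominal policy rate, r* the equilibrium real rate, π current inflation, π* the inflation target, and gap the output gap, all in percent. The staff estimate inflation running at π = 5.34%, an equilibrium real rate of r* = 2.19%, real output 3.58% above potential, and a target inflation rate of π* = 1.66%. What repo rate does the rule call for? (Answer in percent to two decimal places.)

11.16%

Output 3.58% above potential → gap = 3.58.
R = 2.19 + 5.34 + 0.5 × (5.34 − 1.66) + 0.5 × 3.58
   = 2.19 + 5.34 + 1.84 + 1.79 = 11.16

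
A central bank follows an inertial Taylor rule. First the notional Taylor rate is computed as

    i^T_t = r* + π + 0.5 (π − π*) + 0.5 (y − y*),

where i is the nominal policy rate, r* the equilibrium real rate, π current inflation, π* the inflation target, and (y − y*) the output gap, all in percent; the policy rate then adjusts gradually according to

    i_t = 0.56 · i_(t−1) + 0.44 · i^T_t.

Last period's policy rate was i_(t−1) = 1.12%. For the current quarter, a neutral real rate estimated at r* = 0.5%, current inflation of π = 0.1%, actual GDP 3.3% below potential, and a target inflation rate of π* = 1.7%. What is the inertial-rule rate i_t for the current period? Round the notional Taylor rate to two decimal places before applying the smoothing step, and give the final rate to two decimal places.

-0.19%

Output 3.3% below potential → (y − y*) = -3.3.
i^T_t = 0.5 + 0.1 + 0.5 × (0.1 − 1.7) + 0.5 × (-3.3)
   = 0.5 + 0.1 − 0.8 − 1.65 = -1.85
i_t = 0.56 × 1.12 + 0.44 × (-1.85) = 0.6272 − 0.814 = -0.19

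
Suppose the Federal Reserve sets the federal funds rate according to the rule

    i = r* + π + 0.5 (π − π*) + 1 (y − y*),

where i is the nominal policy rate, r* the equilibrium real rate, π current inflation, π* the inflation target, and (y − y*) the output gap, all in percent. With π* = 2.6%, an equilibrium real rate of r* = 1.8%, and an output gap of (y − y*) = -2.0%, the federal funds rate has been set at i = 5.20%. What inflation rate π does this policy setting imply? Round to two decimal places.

Collecting π: i = r* + (1 + 0.5) π − 0.5 π* + 1 (y − y*)
1.5 π = 5.20 − 1.8 + 0.5 × 2.6 − 1 × (-2.0) = 6.7
π = 6.7 / 1.5 = 4.47

4.47%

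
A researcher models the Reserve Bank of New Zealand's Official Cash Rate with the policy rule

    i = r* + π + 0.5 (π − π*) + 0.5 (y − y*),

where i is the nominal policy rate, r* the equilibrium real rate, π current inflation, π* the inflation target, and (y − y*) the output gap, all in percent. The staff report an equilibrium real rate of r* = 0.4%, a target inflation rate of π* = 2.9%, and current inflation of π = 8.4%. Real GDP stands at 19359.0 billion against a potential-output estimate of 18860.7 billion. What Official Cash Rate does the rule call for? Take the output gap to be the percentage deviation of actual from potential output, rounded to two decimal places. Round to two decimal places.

12.87%

Output gap = 100 × (19359.0 − 18860.7) / 18860.7 = 2.64%.
i = 0.40 + 8.40 + 0.5 × (8.40 − 2.90) + 0.5 × 2.64
   = 0.40 + 8.4 + 2.75 + 1.32 = 12.87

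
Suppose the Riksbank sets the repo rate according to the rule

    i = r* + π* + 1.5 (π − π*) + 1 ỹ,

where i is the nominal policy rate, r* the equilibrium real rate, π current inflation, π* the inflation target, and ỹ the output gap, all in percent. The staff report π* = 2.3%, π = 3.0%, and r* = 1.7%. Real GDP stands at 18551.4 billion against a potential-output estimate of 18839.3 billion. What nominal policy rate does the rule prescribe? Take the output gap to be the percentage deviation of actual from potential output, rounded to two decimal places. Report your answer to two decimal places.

3.52%

Output gap = 100 × (18551.4 − 18839.3) / 18839.3 = -1.53%.
i = 1.70 + 2.30 + 1.5 × (3.00 − 2.30) + 1 × (-1.53)
   = 1.70 + 2.3 + 1.05 − 1.53 = 3.52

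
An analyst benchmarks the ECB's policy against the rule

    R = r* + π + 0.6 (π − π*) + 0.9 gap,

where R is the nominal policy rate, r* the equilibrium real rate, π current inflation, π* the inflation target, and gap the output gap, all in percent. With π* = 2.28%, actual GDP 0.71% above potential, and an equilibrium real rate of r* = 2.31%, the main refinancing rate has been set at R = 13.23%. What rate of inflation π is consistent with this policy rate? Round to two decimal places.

7.28%

Output 0.71% above potential → gap = 0.71.
Collecting π: R = r* + (1 + 0.6) π − 0.6 π* + 0.9 gap
1.6 π = 13.23 − 2.31 + 0.6 × 2.28 − 0.9 × 0.71 = 11.649
π = 11.649 / 1.6 = 7.28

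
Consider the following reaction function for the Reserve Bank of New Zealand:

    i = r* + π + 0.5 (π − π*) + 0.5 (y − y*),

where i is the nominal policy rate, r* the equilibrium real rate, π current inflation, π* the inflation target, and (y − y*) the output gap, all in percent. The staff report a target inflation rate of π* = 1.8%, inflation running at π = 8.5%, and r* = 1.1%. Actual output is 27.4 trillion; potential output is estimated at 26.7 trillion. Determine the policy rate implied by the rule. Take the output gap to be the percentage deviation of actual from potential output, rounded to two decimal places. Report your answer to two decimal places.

Output gap = 100 × (27.4 − 26.7) / 26.7 = 2.62%.
i = 1.10 + 8.50 + 0.5 × (8.50 − 1.80) + 0.5 × 2.62
   = 1.10 + 8.5 + 3.35 + 1.31 = 14.26

14.26%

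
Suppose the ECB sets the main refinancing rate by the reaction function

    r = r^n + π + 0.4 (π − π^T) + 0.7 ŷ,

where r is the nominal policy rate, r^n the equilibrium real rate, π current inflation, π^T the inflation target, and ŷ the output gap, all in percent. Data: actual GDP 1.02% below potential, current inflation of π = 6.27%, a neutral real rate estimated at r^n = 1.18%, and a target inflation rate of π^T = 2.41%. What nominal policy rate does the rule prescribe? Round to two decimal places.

Output 1.02% below potential → ŷ = -1.02.
r = 1.18 + 6.27 + 0.4 × (6.27 − 2.41) + 0.7 × (-1.02)
   = 1.18 + 6.27 + 1.544 − 0.714 = 8.28

8.28%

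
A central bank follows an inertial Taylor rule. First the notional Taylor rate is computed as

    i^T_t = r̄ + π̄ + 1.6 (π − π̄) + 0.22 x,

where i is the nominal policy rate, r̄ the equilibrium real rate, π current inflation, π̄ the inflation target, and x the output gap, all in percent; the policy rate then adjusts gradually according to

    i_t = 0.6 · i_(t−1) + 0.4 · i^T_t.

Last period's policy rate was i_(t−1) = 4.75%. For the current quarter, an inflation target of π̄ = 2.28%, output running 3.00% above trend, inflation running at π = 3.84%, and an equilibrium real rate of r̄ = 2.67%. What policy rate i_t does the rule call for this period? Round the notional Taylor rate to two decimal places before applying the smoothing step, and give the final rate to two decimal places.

Output 3.00% above potential → x = 3.00.
i^T_t = 2.67 + 2.28 + 1.6 × (3.84 − 2.28) + 0.22 × 3.00
   = 2.67 + 2.28 + 2.496 + 0.66 = 8.11
i_t = 0.6 × 4.75 + 0.4 × 8.11 = 2.85 + 3.244 = 6.09

6.09%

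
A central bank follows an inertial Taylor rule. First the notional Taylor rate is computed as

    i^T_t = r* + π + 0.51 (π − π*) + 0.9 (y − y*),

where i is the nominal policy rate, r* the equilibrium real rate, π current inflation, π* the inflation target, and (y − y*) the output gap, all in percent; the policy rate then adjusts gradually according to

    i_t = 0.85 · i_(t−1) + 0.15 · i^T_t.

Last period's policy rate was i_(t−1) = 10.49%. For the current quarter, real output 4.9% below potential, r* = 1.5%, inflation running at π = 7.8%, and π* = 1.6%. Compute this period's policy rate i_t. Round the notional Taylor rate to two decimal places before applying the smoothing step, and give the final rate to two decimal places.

Output 4.9% below potential → (y − y*) = -4.9.
i^T_t = 1.5 + 7.8 + 0.51 × (7.8 − 1.6) + 0.9 × (-4.9)
   = 1.5 + 7.8 + 3.162 − 4.41 = 8.05
i_t = 0.85 × 10.49 + 0.15 × 8.05 = 8.9165 + 1.2075 = 10.12

10.12%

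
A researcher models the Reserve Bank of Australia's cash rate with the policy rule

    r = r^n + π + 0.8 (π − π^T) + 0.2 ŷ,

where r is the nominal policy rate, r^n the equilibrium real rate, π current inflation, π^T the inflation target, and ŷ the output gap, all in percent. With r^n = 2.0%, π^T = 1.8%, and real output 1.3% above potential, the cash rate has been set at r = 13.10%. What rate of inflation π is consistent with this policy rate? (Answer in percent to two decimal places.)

6.82%

Output 1.3% above potential → ŷ = 1.3.
Collecting π: r = r^n + (1 + 0.8) π − 0.8 π^T + 0.2 ŷ
1.8 π = 13.10 − 2.0 + 0.8 × 1.8 − 0.2 × 1.3 = 12.28
π = 12.28 / 1.8 = 6.82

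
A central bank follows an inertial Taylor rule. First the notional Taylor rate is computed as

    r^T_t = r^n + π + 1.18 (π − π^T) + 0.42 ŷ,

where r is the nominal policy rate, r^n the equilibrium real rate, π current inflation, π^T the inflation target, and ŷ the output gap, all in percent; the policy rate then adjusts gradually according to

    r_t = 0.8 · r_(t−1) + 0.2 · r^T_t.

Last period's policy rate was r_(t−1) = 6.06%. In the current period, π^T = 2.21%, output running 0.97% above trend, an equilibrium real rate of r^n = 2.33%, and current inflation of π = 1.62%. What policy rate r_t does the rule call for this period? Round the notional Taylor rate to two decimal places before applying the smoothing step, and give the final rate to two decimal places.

5.58%

Output 0.97% above potential → ŷ = 0.97.
r^T_t = 2.33 + 1.62 + 1.18 × (1.62 − 2.21) + 0.42 × 0.97
   = 2.33 + 1.62 − 0.6962 + 0.4074 = 3.66
r_t = 0.8 × 6.06 + 0.2 × 3.66 = 4.848 + 0.732 = 5.58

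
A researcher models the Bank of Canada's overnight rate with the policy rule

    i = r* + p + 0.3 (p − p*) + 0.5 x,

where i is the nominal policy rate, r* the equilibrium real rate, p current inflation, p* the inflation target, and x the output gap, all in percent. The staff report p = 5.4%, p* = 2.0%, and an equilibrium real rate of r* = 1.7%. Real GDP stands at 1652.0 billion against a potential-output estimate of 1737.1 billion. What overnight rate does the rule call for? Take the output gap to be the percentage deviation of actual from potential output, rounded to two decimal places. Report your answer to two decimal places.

5.67%

Output gap = 100 × (1652.0 − 1737.1) / 1737.1 = -4.90%.
i = 1.70 + 5.40 + 0.3 × (5.40 − 2.00) + 0.5 × (-4.90)
   = 1.70 + 5.4 + 1.02 − 2.45 = 5.67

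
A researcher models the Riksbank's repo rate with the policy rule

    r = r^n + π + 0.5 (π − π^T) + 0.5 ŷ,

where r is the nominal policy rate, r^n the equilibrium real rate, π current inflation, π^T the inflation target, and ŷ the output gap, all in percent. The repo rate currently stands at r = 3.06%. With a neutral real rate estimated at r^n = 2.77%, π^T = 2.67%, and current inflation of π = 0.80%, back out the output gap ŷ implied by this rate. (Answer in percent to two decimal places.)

0.5 ŷ = 3.06 − 2.77 − 0.80 − 0.5 × (0.80 − 2.67) = 0.425
ŷ = 0.425 / 0.5 = 0.85

0.85%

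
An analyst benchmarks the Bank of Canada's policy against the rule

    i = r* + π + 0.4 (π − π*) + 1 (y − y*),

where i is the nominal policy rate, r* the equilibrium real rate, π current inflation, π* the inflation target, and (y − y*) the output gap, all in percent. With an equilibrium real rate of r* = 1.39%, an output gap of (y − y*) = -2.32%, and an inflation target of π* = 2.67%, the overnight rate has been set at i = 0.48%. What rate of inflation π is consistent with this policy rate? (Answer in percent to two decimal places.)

Collecting π: i = r* + (1 + 0.4) π − 0.4 π* + 1 (y − y*)
1.4 π = 0.48 − 1.39 + 0.4 × 2.67 − 1 × (-2.32) = 2.478
π = 2.478 / 1.4 = 1.77

1.77%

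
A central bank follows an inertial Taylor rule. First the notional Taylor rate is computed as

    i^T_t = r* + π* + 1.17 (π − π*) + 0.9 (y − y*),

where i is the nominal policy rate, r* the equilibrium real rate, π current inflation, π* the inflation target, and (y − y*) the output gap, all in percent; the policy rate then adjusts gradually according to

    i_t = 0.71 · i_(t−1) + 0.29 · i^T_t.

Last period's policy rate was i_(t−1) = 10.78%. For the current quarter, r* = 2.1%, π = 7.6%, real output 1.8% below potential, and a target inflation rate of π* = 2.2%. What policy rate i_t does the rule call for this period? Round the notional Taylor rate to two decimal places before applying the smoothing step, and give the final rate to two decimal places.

10.26%

Output 1.8% below potential → (y − y*) = -1.8.
i^T_t = 2.1 + 2.2 + 1.17 × (7.6 − 2.2) + 0.9 × (-1.8)
   = 2.1 + 2.2 + 6.318 − 1.62 = 9.00
i_t = 0.71 × 10.78 + 0.29 × 9.00 = 7.6538 + 2.61 = 10.26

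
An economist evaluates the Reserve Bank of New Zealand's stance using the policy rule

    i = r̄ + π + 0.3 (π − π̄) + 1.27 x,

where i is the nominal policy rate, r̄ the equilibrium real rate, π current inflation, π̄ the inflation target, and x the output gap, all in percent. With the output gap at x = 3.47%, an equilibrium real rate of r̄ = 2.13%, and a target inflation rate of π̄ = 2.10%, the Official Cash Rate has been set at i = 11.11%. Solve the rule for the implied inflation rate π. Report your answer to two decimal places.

4.00%

Collecting π: i = r̄ + (1 + 0.3) π − 0.3 π̄ + 1.27 x
1.3 π = 11.11 − 2.13 + 0.3 × 2.10 − 1.27 × 3.47 = 5.2031
π = 5.2031 / 1.3 = 4.00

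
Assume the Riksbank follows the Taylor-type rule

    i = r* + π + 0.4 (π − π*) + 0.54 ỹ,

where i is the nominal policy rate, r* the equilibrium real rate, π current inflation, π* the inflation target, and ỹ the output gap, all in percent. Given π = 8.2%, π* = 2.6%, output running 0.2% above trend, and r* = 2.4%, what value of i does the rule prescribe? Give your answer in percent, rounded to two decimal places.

Output 0.2% above potential → ỹ = 0.2.
i = 2.4 + 8.2 + 0.4 × (8.2 − 2.6) + 0.54 × 0.2
   = 2.4 + 8.2 + 2.24 + 0.108 = 12.95

12.95%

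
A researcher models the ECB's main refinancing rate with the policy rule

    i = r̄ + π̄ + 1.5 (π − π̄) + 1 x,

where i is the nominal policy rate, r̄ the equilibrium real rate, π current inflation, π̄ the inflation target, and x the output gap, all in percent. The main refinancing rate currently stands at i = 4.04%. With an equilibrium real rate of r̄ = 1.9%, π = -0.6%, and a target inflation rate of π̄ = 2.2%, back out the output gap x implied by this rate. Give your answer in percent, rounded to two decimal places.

1 x = 4.04 − 1.9 − 2.2 − 1.5 × ((-0.6) − 2.2) = 4.14
x = 4.14 / 1 = 4.14

4.14%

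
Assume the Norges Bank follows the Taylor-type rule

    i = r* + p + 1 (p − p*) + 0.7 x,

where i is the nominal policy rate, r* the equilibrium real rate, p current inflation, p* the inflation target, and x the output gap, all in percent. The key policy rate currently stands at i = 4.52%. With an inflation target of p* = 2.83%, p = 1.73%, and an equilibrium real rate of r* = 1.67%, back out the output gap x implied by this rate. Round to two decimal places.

0.7 x = 4.52 − 1.67 − 1.73 − 1 × (1.73 − 2.83) = 2.22
x = 2.22 / 0.7 = 3.17

3.17%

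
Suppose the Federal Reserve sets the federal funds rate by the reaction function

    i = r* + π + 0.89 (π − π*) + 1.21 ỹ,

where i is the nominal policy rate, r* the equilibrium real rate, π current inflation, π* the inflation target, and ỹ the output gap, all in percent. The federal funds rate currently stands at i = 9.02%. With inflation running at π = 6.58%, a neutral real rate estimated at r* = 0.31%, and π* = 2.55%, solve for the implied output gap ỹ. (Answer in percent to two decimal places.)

1.21 ỹ = 9.02 − 0.31 − 6.58 − 0.89 × (6.58 − 2.55) = -1.4567
ỹ = -1.4567 / 1.21 = -1.20

-1.20%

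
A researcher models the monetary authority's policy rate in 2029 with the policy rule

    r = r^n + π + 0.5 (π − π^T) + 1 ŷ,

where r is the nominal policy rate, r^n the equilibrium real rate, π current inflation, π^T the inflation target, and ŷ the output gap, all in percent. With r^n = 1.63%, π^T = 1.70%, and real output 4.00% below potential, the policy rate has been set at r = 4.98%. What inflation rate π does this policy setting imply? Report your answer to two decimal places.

Output 4.00% below potential → ŷ = -4.00.
Collecting π: r = r^n + (1 + 0.5) π − 0.5 π^T + 1 ŷ
1.5 π = 4.98 − 1.63 + 0.5 × 1.70 − 1 × (-4.00) = 8.2
π = 8.2 / 1.5 = 5.47

5.47%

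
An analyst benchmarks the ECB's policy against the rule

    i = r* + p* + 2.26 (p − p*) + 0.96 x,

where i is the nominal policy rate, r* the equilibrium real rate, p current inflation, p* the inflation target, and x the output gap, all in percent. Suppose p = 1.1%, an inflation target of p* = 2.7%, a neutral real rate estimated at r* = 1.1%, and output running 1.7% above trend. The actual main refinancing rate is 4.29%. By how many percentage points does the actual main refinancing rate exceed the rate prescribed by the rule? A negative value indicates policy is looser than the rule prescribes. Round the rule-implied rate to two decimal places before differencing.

Output 1.7% above potential → x = 1.7.
i = 1.1 + 2.7 + 2.26 × (1.1 − 2.7) + 0.96 × 1.7
   = 1.1 + 2.7 − 3.616 + 1.632 = 1.82
Deviation = 4.29 − 1.82 = 2.47 pp.

2.47 pp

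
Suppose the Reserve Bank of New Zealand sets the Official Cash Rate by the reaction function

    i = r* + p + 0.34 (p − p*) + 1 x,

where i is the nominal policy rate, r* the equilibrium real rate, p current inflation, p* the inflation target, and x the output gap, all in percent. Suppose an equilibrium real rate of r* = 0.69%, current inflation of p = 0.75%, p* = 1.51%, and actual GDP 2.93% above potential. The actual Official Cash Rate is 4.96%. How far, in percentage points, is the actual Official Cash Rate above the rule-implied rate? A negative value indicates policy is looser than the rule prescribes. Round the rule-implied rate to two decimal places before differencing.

Output 2.93% above potential → x = 2.93.
i = 0.69 + 0.75 + 0.34 × (0.75 − 1.51) + 1 × 2.93
   = 0.69 + 0.75 − 0.2584 + 2.93 = 4.11
Deviation = 4.96 − 4.11 = 0.85 pp.

0.85 pp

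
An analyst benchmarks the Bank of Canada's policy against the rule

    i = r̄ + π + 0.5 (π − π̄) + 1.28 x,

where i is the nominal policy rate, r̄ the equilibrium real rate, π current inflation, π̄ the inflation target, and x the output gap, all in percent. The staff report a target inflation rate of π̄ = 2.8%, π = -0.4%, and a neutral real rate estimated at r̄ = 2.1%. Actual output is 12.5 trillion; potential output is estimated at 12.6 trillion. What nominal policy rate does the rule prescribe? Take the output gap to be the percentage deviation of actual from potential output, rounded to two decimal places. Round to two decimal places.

-0.91%

Output gap = 100 × (12.5 − 12.6) / 12.6 = -0.79%.
i = 2.10 + (-0.40) + 0.5 × (-0.40 − 2.80) + 1.28 × (-0.79)
   = 2.10 − 0.4 − 1.6 − 1.0112 = -0.91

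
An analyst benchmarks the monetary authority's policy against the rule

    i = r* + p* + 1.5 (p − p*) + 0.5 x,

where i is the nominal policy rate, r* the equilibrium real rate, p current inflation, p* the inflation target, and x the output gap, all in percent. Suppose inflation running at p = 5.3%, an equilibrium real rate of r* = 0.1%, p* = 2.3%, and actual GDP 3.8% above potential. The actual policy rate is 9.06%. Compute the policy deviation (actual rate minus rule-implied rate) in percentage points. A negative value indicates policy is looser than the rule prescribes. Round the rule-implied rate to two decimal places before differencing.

0.26 pp

Output 3.8% above potential → x = 3.8.
i = 0.1 + 2.3 + 1.5 × (5.3 − 2.3) + 0.5 × 3.8
   = 0.1 + 2.3 + 4.5 + 1.9 = 8.80
Deviation = 9.06 − 8.80 = 0.26 pp.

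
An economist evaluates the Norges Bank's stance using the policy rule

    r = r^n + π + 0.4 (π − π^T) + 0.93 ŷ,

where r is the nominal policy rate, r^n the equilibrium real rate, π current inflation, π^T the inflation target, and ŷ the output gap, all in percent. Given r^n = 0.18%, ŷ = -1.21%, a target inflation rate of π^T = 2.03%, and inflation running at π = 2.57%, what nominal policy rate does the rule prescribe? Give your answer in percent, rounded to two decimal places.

r = 0.18 + 2.57 + 0.4 × (2.57 − 2.03) + 0.93 × (-1.21)
   = 0.18 + 2.57 + 0.216 − 1.1253 = 1.84

1.84%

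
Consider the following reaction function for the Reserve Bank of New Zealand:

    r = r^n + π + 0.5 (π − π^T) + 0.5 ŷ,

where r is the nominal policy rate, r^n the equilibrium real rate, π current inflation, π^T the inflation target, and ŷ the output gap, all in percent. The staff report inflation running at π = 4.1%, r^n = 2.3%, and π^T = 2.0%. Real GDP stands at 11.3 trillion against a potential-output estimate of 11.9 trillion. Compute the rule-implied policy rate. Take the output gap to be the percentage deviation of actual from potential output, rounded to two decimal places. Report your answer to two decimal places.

Output gap = 100 × (11.3 − 11.9) / 11.9 = -5.04%.
r = 2.30 + 4.10 + 0.5 × (4.10 − 2.00) + 0.5 × (-5.04)
   = 2.30 + 4.1 + 1.05 − 2.52 = 4.93

4.93%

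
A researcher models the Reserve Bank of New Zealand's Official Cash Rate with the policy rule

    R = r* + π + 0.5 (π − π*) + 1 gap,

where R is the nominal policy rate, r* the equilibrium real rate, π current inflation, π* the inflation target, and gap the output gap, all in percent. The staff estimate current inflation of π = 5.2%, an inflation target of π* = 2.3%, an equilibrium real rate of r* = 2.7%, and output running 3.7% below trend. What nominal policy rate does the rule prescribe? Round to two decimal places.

Output 3.7% below potential → gap = -3.7.
R = 2.7 + 5.2 + 0.5 × (5.2 − 2.3) + 1 × (-3.7)
   = 2.7 + 5.2 + 1.45 − 3.7 = 5.65

5.65%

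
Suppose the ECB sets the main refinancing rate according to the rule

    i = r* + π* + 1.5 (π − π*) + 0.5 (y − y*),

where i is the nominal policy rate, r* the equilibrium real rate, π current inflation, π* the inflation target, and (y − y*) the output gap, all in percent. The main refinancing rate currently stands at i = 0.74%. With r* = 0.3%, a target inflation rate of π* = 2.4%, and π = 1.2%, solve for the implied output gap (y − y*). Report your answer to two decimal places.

-0.32%

0.5 (y − y*) = 0.74 − 0.3 − 2.4 − 1.5 × (1.2 − 2.4) = -0.16
(y − y*) = -0.16 / 0.5 = -0.32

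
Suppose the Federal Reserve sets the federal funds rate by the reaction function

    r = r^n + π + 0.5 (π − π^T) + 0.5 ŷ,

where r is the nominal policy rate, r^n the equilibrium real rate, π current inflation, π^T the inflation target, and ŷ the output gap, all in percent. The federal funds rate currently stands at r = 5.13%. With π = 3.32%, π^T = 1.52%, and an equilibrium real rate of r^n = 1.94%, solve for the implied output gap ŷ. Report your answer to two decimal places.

-2.06%

0.5 ŷ = 5.13 − 1.94 − 3.32 − 0.5 × (3.32 − 1.52) = -1.03
ŷ = -1.03 / 0.5 = -2.06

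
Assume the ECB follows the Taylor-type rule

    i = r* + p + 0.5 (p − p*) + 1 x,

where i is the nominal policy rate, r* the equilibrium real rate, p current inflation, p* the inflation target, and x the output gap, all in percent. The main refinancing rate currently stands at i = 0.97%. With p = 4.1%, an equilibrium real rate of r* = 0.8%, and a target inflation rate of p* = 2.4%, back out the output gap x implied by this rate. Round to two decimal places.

1 x = 0.97 − 0.8 − 4.1 − 0.5 × (4.1 − 2.4) = -4.78
x = -4.78 / 1 = -4.78

-4.78%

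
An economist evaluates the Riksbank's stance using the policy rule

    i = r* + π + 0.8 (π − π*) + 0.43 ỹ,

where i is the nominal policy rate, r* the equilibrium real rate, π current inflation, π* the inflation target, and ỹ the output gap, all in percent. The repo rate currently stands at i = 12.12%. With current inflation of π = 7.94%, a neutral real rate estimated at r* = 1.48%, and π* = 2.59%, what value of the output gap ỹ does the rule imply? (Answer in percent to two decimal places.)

0.43 ỹ = 12.12 − 1.48 − 7.94 − 0.8 × (7.94 − 2.59) = -1.58
ỹ = -1.58 / 0.43 = -3.67

-3.67%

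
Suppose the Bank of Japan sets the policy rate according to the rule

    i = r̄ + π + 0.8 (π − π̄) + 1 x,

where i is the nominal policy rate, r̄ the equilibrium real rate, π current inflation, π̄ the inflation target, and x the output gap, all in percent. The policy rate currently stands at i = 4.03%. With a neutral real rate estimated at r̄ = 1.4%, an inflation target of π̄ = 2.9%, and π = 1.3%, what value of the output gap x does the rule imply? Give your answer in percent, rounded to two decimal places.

1 x = 4.03 − 1.4 − 1.3 − 0.8 × (1.3 − 2.9) = 2.61
x = 2.61 / 1 = 2.61

2.61%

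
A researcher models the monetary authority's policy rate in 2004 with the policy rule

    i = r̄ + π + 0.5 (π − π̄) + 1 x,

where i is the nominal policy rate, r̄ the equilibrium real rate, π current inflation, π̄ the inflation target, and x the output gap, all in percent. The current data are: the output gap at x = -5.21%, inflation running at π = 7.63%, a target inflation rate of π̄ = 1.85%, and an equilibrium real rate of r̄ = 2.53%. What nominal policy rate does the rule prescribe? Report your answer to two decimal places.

7.84%

i = 2.53 + 7.63 + 0.5 × (7.63 − 1.85) + 1 × (-5.21)
   = 2.53 + 7.63 + 2.89 − 5.21 = 7.84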